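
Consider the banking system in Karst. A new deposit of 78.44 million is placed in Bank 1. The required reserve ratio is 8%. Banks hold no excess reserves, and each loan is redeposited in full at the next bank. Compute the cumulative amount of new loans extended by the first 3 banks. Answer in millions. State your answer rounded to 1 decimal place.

199.6 million

Bank i lends (1 − rr)^i of the original deposit: Bank 1 lends 78.44·0.9200 = 72.1648, Bank 2 lends 78.44·0.9200² ≈ 66.3916, and so on.
Summing a geometric series: total = 78.44·[0.9200·(1 − 0.9200^3) / (1 − 0.9200)] ≈ 199.6367 million.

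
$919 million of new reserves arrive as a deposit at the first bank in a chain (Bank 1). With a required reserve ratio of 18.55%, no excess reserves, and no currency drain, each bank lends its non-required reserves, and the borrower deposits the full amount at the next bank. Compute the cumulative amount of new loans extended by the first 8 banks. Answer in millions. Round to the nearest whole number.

Bank i lends (1 − rr)^i of the original deposit: Bank 1 lends 919·0.8145 = 748.5255, Bank 2 lends 919·0.8145² ≈ 609.6740, and so on.
Summing a geometric series: total = 919·[0.8145·(1 − 0.8145^8) / (1 − 0.8145)] ≈ 3253.5656 million.

$3254 million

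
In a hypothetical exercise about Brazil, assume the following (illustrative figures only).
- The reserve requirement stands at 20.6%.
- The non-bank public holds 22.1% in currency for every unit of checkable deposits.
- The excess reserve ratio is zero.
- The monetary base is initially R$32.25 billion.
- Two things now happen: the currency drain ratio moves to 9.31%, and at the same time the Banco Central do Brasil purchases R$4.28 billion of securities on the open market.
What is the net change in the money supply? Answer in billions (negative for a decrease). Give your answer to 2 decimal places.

R$41.29 billion

Before: m₁ = (1 + 0.221) / (0.206 + 0.221) ≈ 2.85948, MB₁ = 32.25, so M₁ = 2.85948 × 32.25 ≈ 92.2182 billion.
After: m₂ = (1 + 0.0931) / (0.206 + 0.0931) ≈ 3.65463, MB₂ = 32.25 + 4.28 = 36.53, so M₂ = 3.65463 × 36.53 ≈ 133.5036 billion.
ΔM = M₂ − M₁ = 133.5036 − 92.2182 = 41.2854 billion.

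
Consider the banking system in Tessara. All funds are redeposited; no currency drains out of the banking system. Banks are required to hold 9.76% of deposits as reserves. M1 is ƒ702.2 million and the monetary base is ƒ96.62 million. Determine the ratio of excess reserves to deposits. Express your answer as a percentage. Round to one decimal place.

4.0%

Using m = M/MB = 702.2/96.62 ≈ 7.267646. Since m = (1 + c)/(c + rr + e), the denominator satisfies c + rr + e = (1 + c)/m = (1 + 0) / 7.267646 ≈ 0.137596.
With c = 0 and rr = 0.0976, the ratio of excess reserves to deposits is 0.137596 − 0 − 0.0976 = 0.039996.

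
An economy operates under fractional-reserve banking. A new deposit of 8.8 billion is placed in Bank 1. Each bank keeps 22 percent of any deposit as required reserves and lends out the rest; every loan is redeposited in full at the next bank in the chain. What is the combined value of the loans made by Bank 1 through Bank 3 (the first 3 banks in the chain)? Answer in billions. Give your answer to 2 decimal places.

16.39 billion

Bank i lends (1 − rr)^i of the original deposit: Bank 1 lends 8.8·0.7800 = 6.8640, Bank 2 lends 8.8·0.7800² ≈ 5.3539, and so on.
Summing a geometric series: total = 8.8·[0.7800·(1 − 0.7800^3) / (1 − 0.7800)] ≈ 16.3940 billion.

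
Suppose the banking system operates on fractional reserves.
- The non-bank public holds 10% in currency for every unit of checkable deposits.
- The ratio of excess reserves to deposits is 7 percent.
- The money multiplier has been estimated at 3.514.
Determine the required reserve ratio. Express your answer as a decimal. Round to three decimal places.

Using m = 3.514. Since m = (1 + c)/(c + rr + e), the denominator satisfies c + rr + e = (1 + c)/m = (1 + 0.1) / 3.514 ≈ 0.313034.
With c = 0.1 and e = 0.07, the required reserve ratio is 0.313034 − 0.1 − 0.07 = 0.143034.

0.143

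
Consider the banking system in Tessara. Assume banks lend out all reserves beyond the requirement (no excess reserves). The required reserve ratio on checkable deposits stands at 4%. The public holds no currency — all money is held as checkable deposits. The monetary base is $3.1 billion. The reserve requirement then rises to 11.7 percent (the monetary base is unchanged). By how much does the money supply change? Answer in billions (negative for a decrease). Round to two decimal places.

Initially m₁ = 1 / (0.04) = 25, so M₁ = 25 × 3.1 = 77.5 billion.
After the change m₂ = 1 / (0.117) ≈ 8.5470, so M₂ = 8.5470 × 3.1 = 26.4957 billion.
ΔM = M₂ − M₁ = 26.4957 − 77.5 = -51.0043 billion.

-51.00 billion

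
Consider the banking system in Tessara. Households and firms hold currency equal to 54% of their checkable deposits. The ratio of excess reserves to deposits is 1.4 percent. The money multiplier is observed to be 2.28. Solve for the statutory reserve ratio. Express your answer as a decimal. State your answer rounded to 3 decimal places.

Using m = 2.28. Since m = (1 + c)/(c + rr + e), the denominator satisfies c + rr + e = (1 + c)/m = (1 + 0.54) / 2.28 ≈ 0.675439.
With c = 0.54 and e = 0.014, the statutory reserve ratio is 0.675439 − 0.54 − 0.014 = 0.121439.

0.121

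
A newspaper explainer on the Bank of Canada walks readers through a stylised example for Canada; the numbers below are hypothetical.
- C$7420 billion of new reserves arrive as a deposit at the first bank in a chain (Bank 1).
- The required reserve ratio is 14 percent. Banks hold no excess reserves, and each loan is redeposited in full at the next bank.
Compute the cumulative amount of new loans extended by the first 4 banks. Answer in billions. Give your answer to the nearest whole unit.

C$20647 billion

Bank i lends (1 − rr)^i of the original deposit: Bank 1 lends 7420·0.8600 = 6381.2000, Bank 2 lends 7420·0.8600² = 5487.8320, and so on.
Summing a geometric series: total = 7420·[0.8600·(1 − 0.8600^4) / (1 − 0.8600)] ≈ 20647.3681 billion.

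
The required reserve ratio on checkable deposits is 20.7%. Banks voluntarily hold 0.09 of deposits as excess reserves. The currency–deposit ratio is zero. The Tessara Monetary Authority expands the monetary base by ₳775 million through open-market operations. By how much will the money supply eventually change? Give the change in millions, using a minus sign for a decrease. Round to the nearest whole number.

₳2609 million

The money multiplier is m = 1 / (rr + e) = 1 / (0.207 + 0.09) ≈ 3.3670.
The purchase adds 775 million of base, so ΔM = m × ΔMB = 3.3670 × (+775) = 2609.425 million.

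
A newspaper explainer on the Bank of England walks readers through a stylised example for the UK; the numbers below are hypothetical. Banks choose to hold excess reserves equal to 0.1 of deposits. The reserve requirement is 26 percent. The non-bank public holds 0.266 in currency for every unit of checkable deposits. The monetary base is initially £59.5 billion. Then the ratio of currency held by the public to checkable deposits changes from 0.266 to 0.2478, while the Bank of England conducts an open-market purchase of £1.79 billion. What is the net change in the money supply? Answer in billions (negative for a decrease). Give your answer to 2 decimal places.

£5.50 billion

Before: m₁ = (1 + 0.266) / (0.26 + 0.1 + 0.266) ≈ 2.02236, MB₁ = 59.5, so M₁ = 2.02236 × 59.5 ≈ 120.3304 billion.
After: m₂ = (1 + 0.2478) / (0.26 + 0.1 + 0.2478) ≈ 2.05298, MB₂ = 59.5 + 1.79 = 61.29, so M₂ = 2.05298 × 61.29 ≈ 125.8271 billion.
ΔM = M₂ − M₁ = 125.8271 − 120.3304 = 5.4967 billion.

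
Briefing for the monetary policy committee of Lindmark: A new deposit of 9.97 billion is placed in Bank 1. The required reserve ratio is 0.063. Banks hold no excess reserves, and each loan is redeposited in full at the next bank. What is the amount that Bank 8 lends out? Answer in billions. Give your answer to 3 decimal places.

5.924 billion

Each bank lends a fraction (1 − rr) = 0.9370 of the deposit it receives, so Bank 8 receives 9.97·0.9370^7 and lends 9.97·0.9370^8 ≈ 5.9240 billion.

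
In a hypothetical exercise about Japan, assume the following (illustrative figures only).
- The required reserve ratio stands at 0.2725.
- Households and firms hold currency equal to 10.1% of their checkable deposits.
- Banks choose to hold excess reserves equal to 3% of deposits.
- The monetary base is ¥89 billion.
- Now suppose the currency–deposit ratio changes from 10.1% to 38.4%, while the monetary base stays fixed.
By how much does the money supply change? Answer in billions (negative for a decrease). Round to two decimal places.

-63.42 billion

Initially m₁ = (1 + 0.101) / (0.2725 + 0.03 + 0.101) ≈ 2.72862, so M₁ = 2.72862 × 89 ≈ 242.8472 billion.
After the change m₂ = (1 + 0.384) / (0.2725 + 0.03 + 0.384) ≈ 2.01602, so M₂ = 2.01602 × 89 ≈ 179.4258 billion.
ΔM = M₂ − M₁ = 179.4258 − 242.8472 = -63.4214 billion.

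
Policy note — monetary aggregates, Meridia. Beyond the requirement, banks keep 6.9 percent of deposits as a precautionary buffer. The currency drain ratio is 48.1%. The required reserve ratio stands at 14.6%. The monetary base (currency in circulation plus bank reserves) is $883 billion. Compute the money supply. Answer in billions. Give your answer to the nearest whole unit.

The money multiplier is m = (1 + c) / (rr + e + c) = (1 + 0.481) / (0.146 + 0.069 + 0.481) ≈ 2.1279.
So M = m × MB = 2.1279 × 883 = 1878.9357 billion.

$1879 billion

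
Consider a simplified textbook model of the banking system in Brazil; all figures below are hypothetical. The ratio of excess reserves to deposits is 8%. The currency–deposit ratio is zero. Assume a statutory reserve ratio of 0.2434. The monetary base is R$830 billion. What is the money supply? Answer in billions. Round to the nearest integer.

R$2566 billion

The money multiplier is m = 1 / (rr + e) = 1 / (0.2434 + 0.08) ≈ 3.0921.
So M = m × MB = 3.0921 × 830 = 2566.443 billion.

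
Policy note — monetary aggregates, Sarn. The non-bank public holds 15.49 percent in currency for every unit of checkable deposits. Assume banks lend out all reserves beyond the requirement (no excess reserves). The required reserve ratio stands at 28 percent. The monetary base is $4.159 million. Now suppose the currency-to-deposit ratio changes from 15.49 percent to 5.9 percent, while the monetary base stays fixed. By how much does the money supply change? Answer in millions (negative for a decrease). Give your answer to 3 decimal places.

Initially m₁ = (1 + 0.1549) / (0.28 + 0.1549) ≈ 2.65555, so M₁ = 2.65555 × 4.159 ≈ 11.0444 million.
After the change m₂ = (1 + 0.059) / (0.28 + 0.059) ≈ 3.12389, so M₂ = 3.12389 × 4.159 ≈ 12.9923 million.
ΔM = M₂ − M₁ = 12.9923 − 11.0444 = 1.9479 million.

$1.948 million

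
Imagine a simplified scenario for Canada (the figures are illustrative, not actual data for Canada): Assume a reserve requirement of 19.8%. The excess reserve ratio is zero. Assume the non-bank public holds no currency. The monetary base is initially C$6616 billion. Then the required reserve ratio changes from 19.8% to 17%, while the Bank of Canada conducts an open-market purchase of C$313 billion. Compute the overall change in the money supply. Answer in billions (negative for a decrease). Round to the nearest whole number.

C$7345 billion

Before: m₁ = 1 / (0.198) ≈ 5.05051, MB₁ = 6616, so M₁ = 5.05051 × 6616 ≈ 33414.1742 billion.
After: m₂ = 1 / (0.17) ≈ 5.88235, MB₂ = 6616 + 313 = 6929, so M₂ = 5.88235 × 6929 ≈ 40758.8031 billion.
ΔM = M₂ − M₁ = 40758.8031 − 33414.1742 = 7344.6289 billion.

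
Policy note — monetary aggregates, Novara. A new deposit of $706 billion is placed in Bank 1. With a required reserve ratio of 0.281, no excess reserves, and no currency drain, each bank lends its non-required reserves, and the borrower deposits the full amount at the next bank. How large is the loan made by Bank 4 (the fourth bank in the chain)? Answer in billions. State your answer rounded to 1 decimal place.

Each bank lends a fraction (1 − rr) = 0.7190 of the deposit it receives, so Bank 4 receives 706·0.7190^3 and lends 706·0.7190^4 ≈ 188.6776 billion.

$188.7 billion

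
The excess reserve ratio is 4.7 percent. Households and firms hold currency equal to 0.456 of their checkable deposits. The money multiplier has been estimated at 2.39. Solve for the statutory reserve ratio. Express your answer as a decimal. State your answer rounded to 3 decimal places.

Using m = 2.39. Since m = (1 + c)/(c + rr + e), the denominator satisfies c + rr + e = (1 + c)/m = (1 + 0.456) / 2.39 ≈ 0.609205.
With c = 0.456 and e = 0.047, the statutory reserve ratio is 0.609205 − 0.456 − 0.047 = 0.106205.

0.106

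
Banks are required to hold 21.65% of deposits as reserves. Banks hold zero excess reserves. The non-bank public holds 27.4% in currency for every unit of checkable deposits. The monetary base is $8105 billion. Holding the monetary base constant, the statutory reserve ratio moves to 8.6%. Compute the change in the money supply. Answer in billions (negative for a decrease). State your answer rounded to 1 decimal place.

Initially m₁ = (1 + 0.274) / (0.2165 + 0.274) ≈ 2.597350, so M₁ = 2.597350 × 8105 ≈ 21051.5217 billion.
After the change m₂ = (1 + 0.274) / (0.086 + 0.274) ≈ 3.538889, so M₂ = 3.538889 × 8105 ≈ 28682.6953 billion.
ΔM = M₂ − M₁ = 28682.6953 − 21051.5217 = 7631.1736 billion.

$7631.2 billion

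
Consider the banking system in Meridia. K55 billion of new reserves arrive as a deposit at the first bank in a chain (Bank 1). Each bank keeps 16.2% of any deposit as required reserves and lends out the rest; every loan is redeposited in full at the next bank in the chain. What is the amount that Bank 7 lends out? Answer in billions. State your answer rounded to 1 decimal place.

K16.0 billion

Each bank lends a fraction (1 − rr) = 0.8380 of the deposit it receives, so Bank 7 receives 55·0.8380^6 and lends 55·0.8380^7 ≈ 15.9614 billion.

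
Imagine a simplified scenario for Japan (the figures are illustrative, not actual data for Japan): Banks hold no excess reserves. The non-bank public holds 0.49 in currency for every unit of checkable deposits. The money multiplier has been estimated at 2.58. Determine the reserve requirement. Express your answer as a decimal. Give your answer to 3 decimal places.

0.088

Using m = 2.58. Since m = (1 + c)/(c + rr + e), the denominator satisfies c + rr + e = (1 + c)/m = (1 + 0.49) / 2.58 ≈ 0.577519.
With c = 0.49 and e = 0, the reserve requirement is 0.577519 − 0.49 − 0 = 0.087519.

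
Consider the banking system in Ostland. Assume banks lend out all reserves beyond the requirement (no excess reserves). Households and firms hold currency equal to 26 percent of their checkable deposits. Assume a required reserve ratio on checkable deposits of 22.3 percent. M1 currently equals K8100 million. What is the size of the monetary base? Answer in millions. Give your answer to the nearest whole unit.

K3105 million

The money multiplier is m = (1 + c) / (rr + c) = (1 + 0.26) / (0.223 + 0.26) ≈ 2.60870.
MB = M / m = 8100 / 2.60870 ≈ 3104.9948 million.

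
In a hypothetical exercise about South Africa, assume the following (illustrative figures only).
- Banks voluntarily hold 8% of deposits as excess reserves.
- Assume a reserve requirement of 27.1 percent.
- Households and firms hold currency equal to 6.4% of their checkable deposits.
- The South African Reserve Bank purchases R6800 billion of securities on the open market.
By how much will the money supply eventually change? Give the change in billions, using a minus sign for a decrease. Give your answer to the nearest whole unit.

R17434 billion

The money multiplier is m = (1 + c) / (rr + e + c) = (1 + 0.064) / (0.271 + 0.08 + 0.064) ≈ 2.56386.
The purchase adds 6800 billion of base, so ΔM = m × ΔMB = 2.56386 × (+6800) = 17434.248 billion.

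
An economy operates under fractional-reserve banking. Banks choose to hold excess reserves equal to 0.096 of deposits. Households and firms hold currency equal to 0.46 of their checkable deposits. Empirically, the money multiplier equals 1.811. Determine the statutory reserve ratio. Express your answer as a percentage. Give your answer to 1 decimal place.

25.0%

Using m = 1.811. Since m = (1 + c)/(c + rr + e), the denominator satisfies c + rr + e = (1 + c)/m = (1 + 0.46) / 1.811 ≈ 0.806184.
With c = 0.46 and e = 0.096, the statutory reserve ratio is 0.806184 − 0.46 − 0.096 = 0.250184.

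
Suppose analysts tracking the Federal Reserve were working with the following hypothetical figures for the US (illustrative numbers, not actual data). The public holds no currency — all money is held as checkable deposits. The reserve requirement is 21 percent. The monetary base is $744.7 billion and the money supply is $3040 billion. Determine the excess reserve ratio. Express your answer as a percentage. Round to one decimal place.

Using m = M/MB = 3040/744.7 ≈ 4.082181. Since m = (1 + c)/(c + rr + e), the denominator satisfies c + rr + e = (1 + c)/m = (1 + 0) / 4.082181 ≈ 0.244967.
With c = 0 and rr = 0.21, the excess reserve ratio is 0.244967 − 0 − 0.21 = 0.034967.

3.5%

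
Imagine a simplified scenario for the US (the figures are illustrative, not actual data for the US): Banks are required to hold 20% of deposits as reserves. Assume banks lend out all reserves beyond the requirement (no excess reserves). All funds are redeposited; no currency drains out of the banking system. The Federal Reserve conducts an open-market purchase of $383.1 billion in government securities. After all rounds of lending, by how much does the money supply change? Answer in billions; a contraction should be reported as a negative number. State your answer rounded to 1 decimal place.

The simple money multiplier is m = 1/rr = 1/0.2 = 5.
An open-market purchase increases the monetary base by 383.1 billion, so ΔM = m × ΔMB = 5 × 383.1 = 1915.5 billion.

$1915.5 billion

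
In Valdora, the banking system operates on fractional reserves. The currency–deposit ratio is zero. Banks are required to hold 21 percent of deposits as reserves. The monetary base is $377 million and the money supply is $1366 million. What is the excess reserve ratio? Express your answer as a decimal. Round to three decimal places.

Using m = M/MB = 1366/377 ≈ 3.623342. Since m = (1 + c)/(c + rr + e), the denominator satisfies c + rr + e = (1 + c)/m = (1 + 0) / 3.623342 ≈ 0.275988.
With c = 0 and rr = 0.21, the excess reserve ratio is 0.275988 − 0 − 0.21 = 0.065988.

0.066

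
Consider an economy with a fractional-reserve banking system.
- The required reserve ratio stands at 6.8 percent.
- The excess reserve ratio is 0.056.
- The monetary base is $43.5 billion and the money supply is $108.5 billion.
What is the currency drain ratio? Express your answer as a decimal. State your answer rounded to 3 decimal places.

0.462

Using m = M/MB = 108.5/43.5 ≈ 2.494253. From m = (1 + c)/(c + rr + e), rearranging gives 1 + c = m·(c + rr + e), so c·(1 − m) = m·(rr + e) − 1.
Hence c = [m·(rr + e) − 1]/(1 − m) = [2.494253 × (0.068 + 0.056) − 1] / (1 − 2.494253) ≈ 0.462246.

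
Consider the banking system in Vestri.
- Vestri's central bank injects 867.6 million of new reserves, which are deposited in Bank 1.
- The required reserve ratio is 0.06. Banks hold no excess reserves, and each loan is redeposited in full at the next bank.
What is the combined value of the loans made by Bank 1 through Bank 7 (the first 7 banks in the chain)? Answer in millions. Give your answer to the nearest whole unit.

4778 million

Bank i lends (1 − rr)^i of the original deposit: Bank 1 lends 867.6·0.9400 = 815.5440, Bank 2 lends 867.6·0.9400² ≈ 766.6114, and so on.
Summing a geometric series: total = 867.6·[0.9400·(1 − 0.9400^7) / (1 − 0.9400)] ≈ 4778.0331 million.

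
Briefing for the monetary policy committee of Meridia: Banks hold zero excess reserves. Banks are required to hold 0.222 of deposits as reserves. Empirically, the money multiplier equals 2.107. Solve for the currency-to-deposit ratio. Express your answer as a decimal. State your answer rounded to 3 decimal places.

0.481

Using m = 2.107. From m = (1 + c)/(c + rr + e), rearranging gives 1 + c = m·(c + rr + e), so c·(1 − m) = m·(rr + e) − 1.
Hence c = [m·(rr + e) − 1]/(1 − m) = [2.107 × (0.222 + 0) − 1] / (1 − 2.107) ≈ 0.480800.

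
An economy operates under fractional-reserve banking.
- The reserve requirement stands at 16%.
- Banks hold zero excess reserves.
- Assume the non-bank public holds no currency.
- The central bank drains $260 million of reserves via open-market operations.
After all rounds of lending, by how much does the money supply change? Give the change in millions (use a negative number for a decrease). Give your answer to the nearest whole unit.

The simple money multiplier is m = 1/rr = 1/0.16 = 6.25.
An open-market sale reduces the monetary base by 260 million, so ΔM = m × ΔMB = 6.25 × (−260) = -1625 million.

-1625 million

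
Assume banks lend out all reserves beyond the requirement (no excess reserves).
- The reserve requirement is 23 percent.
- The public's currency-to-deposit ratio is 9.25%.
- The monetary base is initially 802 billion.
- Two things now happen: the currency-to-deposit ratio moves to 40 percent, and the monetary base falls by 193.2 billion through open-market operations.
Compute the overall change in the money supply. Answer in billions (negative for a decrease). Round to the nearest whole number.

-1364 billion

Before: m₁ = (1 + 0.0925) / (0.23 + 0.0925) ≈ 3.3876, MB₁ = 802, so M₁ = 3.3876 × 802 = 2716.8552 billion.
After: m₂ = (1 + 0.4) / (0.23 + 0.4) ≈ 2.2222, MB₂ = 802 − 193.2 = 608.8, so M₂ = 2.2222 × 608.8 ≈ 1352.8754 billion.
ΔM = M₂ − M₁ = 1352.8754 − 2716.8552 = -1363.9798 billion.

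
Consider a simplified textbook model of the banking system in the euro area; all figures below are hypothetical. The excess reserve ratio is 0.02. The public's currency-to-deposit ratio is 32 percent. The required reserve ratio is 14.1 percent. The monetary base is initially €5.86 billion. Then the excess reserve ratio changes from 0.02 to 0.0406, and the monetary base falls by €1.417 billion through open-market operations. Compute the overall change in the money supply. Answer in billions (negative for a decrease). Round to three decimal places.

Before: m₁ = (1 + 0.32) / (0.141 + 0.02 + 0.32) ≈ 2.74428, MB₁ = 5.86, so M₁ = 2.74428 × 5.86 ≈ 16.0815 billion.
After: m₂ = (1 + 0.32) / (0.141 + 0.0406 + 0.32) ≈ 2.63158, MB₂ = 5.86 − 1.417 = 4.443, so M₂ = 2.63158 × 4.443 ≈ 11.6921 billion.
ΔM = M₂ − M₁ = 11.6921 − 16.0815 = -4.3894 billion.

-4.389 billion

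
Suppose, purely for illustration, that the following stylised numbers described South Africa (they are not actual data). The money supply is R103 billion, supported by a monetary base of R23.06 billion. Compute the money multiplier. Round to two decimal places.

4.47

The money multiplier is m = M / MB = 103 / 23.06 ≈ 4.46661.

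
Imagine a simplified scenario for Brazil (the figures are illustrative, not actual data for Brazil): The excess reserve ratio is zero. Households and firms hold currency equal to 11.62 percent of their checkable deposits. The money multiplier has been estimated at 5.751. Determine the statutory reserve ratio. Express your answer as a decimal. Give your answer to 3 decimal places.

0.078

Using m = 5.751. Since m = (1 + c)/(c + rr + e), the denominator satisfies c + rr + e = (1 + c)/m = (1 + 0.1162) / 5.751 ≈ 0.194088.
With c = 0.1162 and e = 0, the statutory reserve ratio is 0.194088 − 0.1162 − 0 = 0.077888.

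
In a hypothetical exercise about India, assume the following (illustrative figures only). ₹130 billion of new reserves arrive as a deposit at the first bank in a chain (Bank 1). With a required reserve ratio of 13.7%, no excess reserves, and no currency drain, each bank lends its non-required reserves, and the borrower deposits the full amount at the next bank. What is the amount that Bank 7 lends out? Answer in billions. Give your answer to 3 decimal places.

₹46.347 billion

Each bank lends a fraction (1 − rr) = 0.8630 of the deposit it receives, so Bank 7 receives 130·0.8630^6 and lends 130·0.8630^7 ≈ 46.3467 billion.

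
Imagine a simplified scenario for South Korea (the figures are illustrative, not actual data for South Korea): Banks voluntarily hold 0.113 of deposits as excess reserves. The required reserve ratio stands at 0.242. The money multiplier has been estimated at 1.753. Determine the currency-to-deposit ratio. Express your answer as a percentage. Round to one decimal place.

50.2%

Using m = 1.753. From m = (1 + c)/(c + rr + e), rearranging gives 1 + c = m·(c + rr + e), so c·(1 − m) = m·(rr + e) − 1.
Hence c = [m·(rr + e) − 1]/(1 − m) = [1.753 × (0.242 + 0.113) − 1] / (1 − 1.753) ≈ 0.501574.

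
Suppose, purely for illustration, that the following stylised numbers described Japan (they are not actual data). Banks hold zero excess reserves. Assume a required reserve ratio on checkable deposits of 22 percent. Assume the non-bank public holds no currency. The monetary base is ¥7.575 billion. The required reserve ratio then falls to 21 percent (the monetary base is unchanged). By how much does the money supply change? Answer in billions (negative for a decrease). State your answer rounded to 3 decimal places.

¥1.640 billion

Initially m₁ = 1 / (0.22) ≈ 4.54545, so M₁ = 4.54545 × 7.575 ≈ 34.4318 billion.
After the change m₂ = 1 / (0.21) ≈ 4.76190, so M₂ = 4.76190 × 7.575 ≈ 36.0714 billion.
ΔM = M₂ − M₁ = 36.0714 − 34.4318 = 1.6396 billion.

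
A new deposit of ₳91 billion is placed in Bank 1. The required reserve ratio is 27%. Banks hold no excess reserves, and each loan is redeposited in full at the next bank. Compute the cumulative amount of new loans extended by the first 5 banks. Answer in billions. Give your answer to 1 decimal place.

₳195.0 billion

Bank i lends (1 − rr)^i of the original deposit: Bank 1 lends 91·0.7300 = 66.4300, Bank 2 lends 91·0.7300² = 48.4939, and so on.
Summing a geometric series: total = 91·[0.7300·(1 − 0.7300^5) / (1 − 0.7300)] ≈ 195.0318 billion.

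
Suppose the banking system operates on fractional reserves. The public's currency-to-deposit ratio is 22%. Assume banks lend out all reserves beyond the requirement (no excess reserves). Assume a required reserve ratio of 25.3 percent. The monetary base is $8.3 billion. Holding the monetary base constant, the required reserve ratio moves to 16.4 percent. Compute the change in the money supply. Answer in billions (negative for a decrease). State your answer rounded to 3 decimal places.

Initially m₁ = (1 + 0.22) / (0.253 + 0.22) ≈ 2.57928, so M₁ = 2.57928 × 8.3 ≈ 21.408 billion.
After the change m₂ = (1 + 0.22) / (0.164 + 0.22) ≈ 3.17708, so M₂ = 3.17708 × 8.3 ≈ 26.3698 billion.
ΔM = M₂ − M₁ = 26.3698 − 21.408 = 4.9618 billion.

$4.962 billion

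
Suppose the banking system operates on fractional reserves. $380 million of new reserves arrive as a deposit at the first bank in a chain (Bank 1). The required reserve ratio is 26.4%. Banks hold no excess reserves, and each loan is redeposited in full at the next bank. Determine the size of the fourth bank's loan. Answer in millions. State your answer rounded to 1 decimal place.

Each bank lends a fraction (1 − rr) = 0.7360 of the deposit it receives, so Bank 4 receives 380·0.7360^3 and lends 380·0.7360^4 ≈ 111.5051 million.

$111.5 million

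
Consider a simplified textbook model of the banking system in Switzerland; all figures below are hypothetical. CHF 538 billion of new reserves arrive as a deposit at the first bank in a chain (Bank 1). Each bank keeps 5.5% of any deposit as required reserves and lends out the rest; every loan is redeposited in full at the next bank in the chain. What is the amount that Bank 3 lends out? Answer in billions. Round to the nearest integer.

CHF 454 billion

Each bank lends a fraction (1 − rr) = 0.9450 of the deposit it receives, so Bank 3 receives 538·0.9450^2 and lends 538·0.9450^3 ≈ 454.0228 billion.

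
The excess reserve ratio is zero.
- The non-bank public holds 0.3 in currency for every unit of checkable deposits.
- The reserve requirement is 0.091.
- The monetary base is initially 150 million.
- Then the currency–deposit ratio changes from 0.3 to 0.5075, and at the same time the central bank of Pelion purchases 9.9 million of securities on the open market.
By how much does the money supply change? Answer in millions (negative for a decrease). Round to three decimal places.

-95.966 million

Before: m₁ = (1 + 0.3) / (0.091 + 0.3) ≈ 3.3248082, MB₁ = 150, so M₁ = 3.3248082 × 150 ≈ 498.7212 million.
After: m₂ = (1 + 0.5075) / (0.091 + 0.5075) ≈ 2.5187970, MB₂ = 150 + 9.9 = 159.9, so M₂ = 2.5187970 × 159.9 ≈ 402.7556 million.
ΔM = M₂ − M₁ = 402.7556 − 498.7212 = -95.9656 million.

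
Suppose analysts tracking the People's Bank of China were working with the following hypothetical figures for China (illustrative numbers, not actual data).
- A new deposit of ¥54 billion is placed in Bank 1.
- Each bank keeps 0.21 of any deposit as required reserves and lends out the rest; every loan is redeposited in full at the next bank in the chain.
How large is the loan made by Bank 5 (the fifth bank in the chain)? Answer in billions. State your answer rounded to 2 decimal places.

¥16.62 billion

Each bank lends a fraction (1 − rr) = 0.7900 of the deposit it receives, so Bank 5 receives 54·0.7900^4 and lends 54·0.7900^5 ≈ 16.6161 billion.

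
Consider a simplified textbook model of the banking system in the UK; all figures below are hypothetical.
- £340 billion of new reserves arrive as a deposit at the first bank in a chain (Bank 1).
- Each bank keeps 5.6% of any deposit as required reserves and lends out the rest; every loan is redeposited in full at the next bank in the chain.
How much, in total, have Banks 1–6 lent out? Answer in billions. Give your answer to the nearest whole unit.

£1675 billion

Bank i lends (1 − rr)^i of the original deposit: Bank 1 lends 340·0.9440 = 320.9600, Bank 2 lends 340·0.9440² ≈ 302.9862, and so on.
Summing a geometric series: total = 340·[0.9440·(1 − 0.9440^6) / (1 − 0.9440)] ≈ 1675.4575 billion.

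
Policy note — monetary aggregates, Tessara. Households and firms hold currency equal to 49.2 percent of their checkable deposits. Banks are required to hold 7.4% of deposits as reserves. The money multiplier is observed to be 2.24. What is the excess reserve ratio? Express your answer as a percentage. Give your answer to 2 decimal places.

10.01%

Using m = 2.24. Since m = (1 + c)/(c + rr + e), the denominator satisfies c + rr + e = (1 + c)/m = (1 + 0.492) / 2.24 ≈ 0.666071.
With c = 0.492 and rr = 0.074, the excess reserve ratio is 0.666071 − 0.492 − 0.074 = 0.100071.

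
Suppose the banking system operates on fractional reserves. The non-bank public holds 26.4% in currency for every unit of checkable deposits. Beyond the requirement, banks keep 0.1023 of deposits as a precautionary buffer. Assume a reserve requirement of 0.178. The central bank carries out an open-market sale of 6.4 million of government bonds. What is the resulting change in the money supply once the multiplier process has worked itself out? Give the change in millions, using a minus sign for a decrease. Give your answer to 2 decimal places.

-14.86 million

The money multiplier is m = (1 + c) / (rr + e + c) = (1 + 0.264) / (0.178 + 0.1023 + 0.264) ≈ 2.3222.
The sale removes 6.4 million of base, so ΔM = m × ΔMB = 2.3222 × (−6.4) ≈ -14.8621 million.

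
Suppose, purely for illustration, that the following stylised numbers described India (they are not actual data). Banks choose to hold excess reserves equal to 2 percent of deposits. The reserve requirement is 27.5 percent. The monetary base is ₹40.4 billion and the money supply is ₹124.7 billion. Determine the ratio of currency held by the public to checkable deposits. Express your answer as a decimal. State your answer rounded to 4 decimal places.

0.0429

Using m = M/MB = 124.7/40.4 ≈ 3.086634. From m = (1 + c)/(c + rr + e), rearranging gives 1 + c = m·(c + rr + e), so c·(1 − m) = m·(rr + e) − 1.
Hence c = [m·(rr + e) − 1]/(1 − m) = [3.086634 × (0.275 + 0.02) − 1] / (1 − 3.086634) ≈ 0.042865.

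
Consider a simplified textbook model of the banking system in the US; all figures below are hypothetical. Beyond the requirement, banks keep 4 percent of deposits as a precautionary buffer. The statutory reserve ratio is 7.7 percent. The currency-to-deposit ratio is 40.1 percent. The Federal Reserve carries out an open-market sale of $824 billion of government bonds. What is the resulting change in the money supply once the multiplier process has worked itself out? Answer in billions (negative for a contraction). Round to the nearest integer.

-2229 billion

The money multiplier is m = (1 + c) / (rr + e + c) = (1 + 0.401) / (0.077 + 0.04 + 0.401) ≈ 2.7046.
The sale removes 824 billion of base, so ΔM = m × ΔMB = 2.7046 × (−824) = -2228.5904 billion.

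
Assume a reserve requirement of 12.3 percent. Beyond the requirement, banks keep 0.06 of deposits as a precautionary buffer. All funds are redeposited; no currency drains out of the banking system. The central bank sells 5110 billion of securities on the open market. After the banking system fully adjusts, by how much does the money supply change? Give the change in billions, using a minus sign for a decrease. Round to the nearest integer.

-27923 billion

The money multiplier is m = 1 / (rr + e) = 1 / (0.123 + 0.06) ≈ 5.46448.
The sale removes 5110 billion of base, so ΔM = m × ΔMB = 5.46448 × (−5110) = -27923.4928 billion.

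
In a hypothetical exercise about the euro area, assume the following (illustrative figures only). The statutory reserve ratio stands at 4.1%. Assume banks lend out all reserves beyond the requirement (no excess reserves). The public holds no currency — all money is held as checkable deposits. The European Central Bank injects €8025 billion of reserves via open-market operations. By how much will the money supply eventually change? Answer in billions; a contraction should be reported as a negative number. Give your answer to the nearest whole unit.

The simple money multiplier is m = 1/rr = 1/0.041 ≈ 24.39024.
An open-market purchase increases the monetary base by 8025 billion, so ΔM = m × ΔMB = 24.39024 × 8025 = 195731.676 billion.

€195732 billion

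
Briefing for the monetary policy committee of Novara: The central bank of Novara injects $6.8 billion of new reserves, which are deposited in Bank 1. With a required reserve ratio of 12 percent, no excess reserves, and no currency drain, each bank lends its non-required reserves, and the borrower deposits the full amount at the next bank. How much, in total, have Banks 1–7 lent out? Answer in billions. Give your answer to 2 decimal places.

Bank i lends (1 − rr)^i of the original deposit: Bank 1 lends 6.8·0.8800 = 5.9840, Bank 2 lends 6.8·0.8800² ≈ 5.2659, and so on.
Summing a geometric series: total = 6.8·[0.8800·(1 − 0.8800^7) / (1 − 0.8800)] ≈ 29.4874 billion.

$29.49 billion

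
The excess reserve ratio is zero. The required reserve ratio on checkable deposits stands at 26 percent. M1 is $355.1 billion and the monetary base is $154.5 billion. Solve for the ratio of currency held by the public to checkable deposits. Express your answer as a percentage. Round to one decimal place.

31.0%

Using m = M/MB = 355.1/154.5 ≈ 2.298382. From m = (1 + c)/(c + rr + e), rearranging gives 1 + c = m·(c + rr + e), so c·(1 − m) = m·(rr + e) − 1.
Hence c = [m·(rr + e) − 1]/(1 − m) = [2.298382 × (0.26 + 0) − 1] / (1 − 2.298382) ≈ 0.309940.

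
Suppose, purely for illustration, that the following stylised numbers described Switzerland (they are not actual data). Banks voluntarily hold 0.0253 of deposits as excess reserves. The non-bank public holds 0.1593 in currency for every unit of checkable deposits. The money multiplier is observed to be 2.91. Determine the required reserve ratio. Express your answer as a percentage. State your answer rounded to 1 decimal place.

Using m = 2.91. Since m = (1 + c)/(c + rr + e), the denominator satisfies c + rr + e = (1 + c)/m = (1 + 0.1593) / 2.91 ≈ 0.398385.
With c = 0.1593 and e = 0.0253, the required reserve ratio is 0.398385 − 0.1593 − 0.0253 = 0.213785.

21.4%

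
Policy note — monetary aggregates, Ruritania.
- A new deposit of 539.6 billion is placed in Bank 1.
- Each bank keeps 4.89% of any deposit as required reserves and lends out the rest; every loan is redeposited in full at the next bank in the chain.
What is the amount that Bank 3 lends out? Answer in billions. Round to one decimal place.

Each bank lends a fraction (1 − rr) = 0.9511 of the deposit it receives, so Bank 3 receives 539.6·0.9511^2 and lends 539.6·0.9511^3 ≈ 464.2485 billion.

464.2 billion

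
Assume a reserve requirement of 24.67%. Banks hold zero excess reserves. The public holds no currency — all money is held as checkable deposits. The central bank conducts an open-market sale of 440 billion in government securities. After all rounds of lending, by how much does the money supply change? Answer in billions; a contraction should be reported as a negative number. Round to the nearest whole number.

The simple money multiplier is m = 1/rr = 1/0.2467 ≈ 4.0535.
An open-market sale reduces the monetary base by 440 billion, so ΔM = m × ΔMB = 4.0535 × (−440) = -1783.54 billion.

-1784 billion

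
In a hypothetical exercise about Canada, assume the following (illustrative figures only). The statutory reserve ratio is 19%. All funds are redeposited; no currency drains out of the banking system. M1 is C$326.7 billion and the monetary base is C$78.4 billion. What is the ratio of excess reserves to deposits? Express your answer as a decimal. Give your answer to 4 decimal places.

Using m = M/MB = 326.7/78.4 ≈ 4.167092. Since m = (1 + c)/(c + rr + e), the denominator satisfies c + rr + e = (1 + c)/m = (1 + 0) / 4.167092 ≈ 0.239976.
With c = 0 and rr = 0.19, the ratio of excess reserves to deposits is 0.239976 − 0 − 0.19 = 0.049976.

0.0500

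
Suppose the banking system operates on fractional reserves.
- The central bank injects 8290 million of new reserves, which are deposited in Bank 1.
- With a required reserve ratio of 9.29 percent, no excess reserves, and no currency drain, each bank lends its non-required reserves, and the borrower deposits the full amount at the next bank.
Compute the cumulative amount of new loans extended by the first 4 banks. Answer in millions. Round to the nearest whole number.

26141 million

Bank i lends (1 − rr)^i of the original deposit: Bank 1 lends 8290·0.9071 = 7519.8590, Bank 2 lends 8290·0.9071² ≈ 6821.2641, and so on.
Summing a geometric series: total = 8290·[0.9071·(1 − 0.9071^4) / (1 − 0.9071)] ≈ 26141.4353 million.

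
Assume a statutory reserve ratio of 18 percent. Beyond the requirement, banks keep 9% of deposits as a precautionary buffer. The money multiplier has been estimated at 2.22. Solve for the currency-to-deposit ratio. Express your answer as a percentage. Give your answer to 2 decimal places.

32.84%

Using m = 2.22. From m = (1 + c)/(c + rr + e), rearranging gives 1 + c = m·(c + rr + e), so c·(1 − m) = m·(rr + e) − 1.
Hence c = [m·(rr + e) − 1]/(1 − m) = [2.22 × (0.18 + 0.09) − 1] / (1 − 2.22) ≈ 0.328361.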